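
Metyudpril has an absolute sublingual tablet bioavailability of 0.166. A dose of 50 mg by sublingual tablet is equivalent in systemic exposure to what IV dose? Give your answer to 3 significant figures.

Systemic exposure from an extravascular dose = F × D_ev, so the equivalent IV dose is F × D_ev.
D_iv = F × D_ev = 0.166 × 50 = 8.3 mg

D_iv = 8.30 mg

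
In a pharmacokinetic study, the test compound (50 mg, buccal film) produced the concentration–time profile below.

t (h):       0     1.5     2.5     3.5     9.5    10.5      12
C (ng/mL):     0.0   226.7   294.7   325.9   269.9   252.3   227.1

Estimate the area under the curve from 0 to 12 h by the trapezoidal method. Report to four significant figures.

Trapezoidal AUC_0→12:
  [0→1.5]: (0.0+226.7)/2 × 1.5 = 170.025
  [1.5→2.5]: (226.7+294.7)/2 × 1 = 260.7
  [2.5→3.5]: (294.7+325.9)/2 × 1 = 310.3
  [3.5→9.5]: (325.9+269.9)/2 × 6 = 1787.4
  [9.5→10.5]: (269.9+252.3)/2 × 1 = 261.1
  [10.5→12]: (252.3+227.1)/2 × 1.5 = 359.55
  Sum = 3149.075 ng/mL·h

AUC = 3149 ng/mL·h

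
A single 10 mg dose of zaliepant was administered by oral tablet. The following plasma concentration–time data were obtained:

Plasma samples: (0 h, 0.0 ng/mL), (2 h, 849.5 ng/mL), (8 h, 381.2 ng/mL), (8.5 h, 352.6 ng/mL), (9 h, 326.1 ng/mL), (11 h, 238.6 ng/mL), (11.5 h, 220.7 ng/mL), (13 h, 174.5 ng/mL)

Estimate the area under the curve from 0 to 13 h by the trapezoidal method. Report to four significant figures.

AUC = 5871 ng/mL·h

Trapezoidal AUC_0→13:
  [0→2]: (0.0+849.5)/2 × 2 = 849.5
  [2→8]: (849.5+381.2)/2 × 6 = 3692.1
  [8→8.5]: (381.2+352.6)/2 × 0.5 = 183.45
  [8.5→9]: (352.6+326.1)/2 × 0.5 = 169.675
  [9→11]: (326.1+238.6)/2 × 2 = 564.7
  [11→11.5]: (238.6+220.7)/2 × 0.5 = 114.825
  [11.5→13]: (220.7+174.5)/2 × 1.5 = 296.4
  Sum = 5870.65 ng/mL·h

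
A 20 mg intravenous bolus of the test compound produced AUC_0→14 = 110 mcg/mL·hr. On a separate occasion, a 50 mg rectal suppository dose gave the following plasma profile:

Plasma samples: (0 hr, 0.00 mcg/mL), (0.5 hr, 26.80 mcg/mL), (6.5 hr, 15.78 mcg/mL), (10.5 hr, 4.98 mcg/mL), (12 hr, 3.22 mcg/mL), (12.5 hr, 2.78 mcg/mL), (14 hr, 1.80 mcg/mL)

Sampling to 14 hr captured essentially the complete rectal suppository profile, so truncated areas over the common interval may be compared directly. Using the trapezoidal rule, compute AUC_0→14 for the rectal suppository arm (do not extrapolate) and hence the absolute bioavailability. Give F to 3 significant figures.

F = 0.680

Trapezoidal AUC_0→14 (rectal suppository):
  [0→0.5]: (0.00+26.80)/2 × 0.5 = 6.7
  [0.5→6.5]: (26.80+15.78)/2 × 6 = 127.74
  [6.5→10.5]: (15.78+4.98)/2 × 4 = 41.52
  [10.5→12]: (4.98+3.22)/2 × 1.5 = 6.15
  [12→12.5]: (3.22+2.78)/2 × 0.5 = 1.5
  [12.5→14]: (2.78+1.80)/2 × 1.5 = 3.435
  Sum = 187.045 mcg/mL·hr
F = (AUC_ev/D_ev)/(AUC_iv/D_iv) = (187.045/50)/(110/20) = 3.7409/5.5 = 0.6802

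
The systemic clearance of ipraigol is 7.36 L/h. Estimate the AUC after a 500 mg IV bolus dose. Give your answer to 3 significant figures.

AUC_0→∞ = Dose_iv / CL
        = 500 / 7.36 = 67.9348 mg/L·h

AUC = 67.9 mg/L·h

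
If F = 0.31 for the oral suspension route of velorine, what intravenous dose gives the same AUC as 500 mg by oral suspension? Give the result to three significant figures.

Systemic exposure from an extravascular dose = F × D_ev, so the equivalent IV dose is F × D_ev.
D_iv = F × D_ev = 0.31 × 500 = 155 mg

D_iv = 155 mg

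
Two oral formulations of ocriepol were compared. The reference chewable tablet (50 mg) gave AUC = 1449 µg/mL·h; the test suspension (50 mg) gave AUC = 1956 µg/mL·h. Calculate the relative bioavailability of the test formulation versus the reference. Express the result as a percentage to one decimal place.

F_rel = (AUC_test/D_test) / (AUC_ref/D_ref)
      = (1956/50) / (1449/50)
      = 39.12 / 28.98 = 1.3499 = 134.99%

F_rel = 135.0%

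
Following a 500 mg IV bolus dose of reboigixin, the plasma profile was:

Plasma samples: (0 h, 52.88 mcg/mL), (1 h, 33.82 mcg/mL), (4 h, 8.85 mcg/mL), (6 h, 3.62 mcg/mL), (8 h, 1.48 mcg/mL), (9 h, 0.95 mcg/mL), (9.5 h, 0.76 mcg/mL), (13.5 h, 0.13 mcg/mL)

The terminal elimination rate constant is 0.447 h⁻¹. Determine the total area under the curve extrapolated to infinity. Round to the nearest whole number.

AUC = 129 mcg/mL·h

Trapezoidal AUC_0→13.5:
  [0→1]: (52.88+33.82)/2 × 1 = 43.35
  [1→4]: (33.82+8.85)/2 × 3 = 64.005
  [4→6]: (8.85+3.62)/2 × 2 = 12.47
  [6→8]: (3.62+1.48)/2 × 2 = 5.1
  [8→9]: (1.48+0.95)/2 × 1 = 1.215
  [9→9.5]: (0.95+0.76)/2 × 0.5 = 0.4275
  [9.5→13.5]: (0.76+0.13)/2 × 4 = 1.78
  Sum = 128.3475 mcg/mL·h
Extrapolated tail: C_last / k_e = 0.13 / 0.447 = 0.291
AUC_0→∞ = 128.3475 + 0.291 = 128.6385 mcg/mL·h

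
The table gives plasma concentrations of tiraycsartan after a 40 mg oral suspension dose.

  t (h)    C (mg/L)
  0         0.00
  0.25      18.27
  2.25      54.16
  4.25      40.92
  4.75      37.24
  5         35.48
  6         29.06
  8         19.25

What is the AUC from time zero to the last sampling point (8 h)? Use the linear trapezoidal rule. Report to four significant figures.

AUC = 279.0 mg/L·h

Trapezoidal AUC_0→8:
  [0→0.25]: (0.00+18.27)/2 × 0.25 = 2.28375
  [0.25→2.25]: (18.27+54.16)/2 × 2 = 72.43
  [2.25→4.25]: (54.16+40.92)/2 × 2 = 95.08
  [4.25→4.75]: (40.92+37.24)/2 × 0.5 = 19.54
  [4.75→5]: (37.24+35.48)/2 × 0.25 = 9.09
  [5→6]: (35.48+29.06)/2 × 1 = 32.27
  [6→8]: (29.06+19.25)/2 × 2 = 48.31
  Sum = 279.00375 mg/L·h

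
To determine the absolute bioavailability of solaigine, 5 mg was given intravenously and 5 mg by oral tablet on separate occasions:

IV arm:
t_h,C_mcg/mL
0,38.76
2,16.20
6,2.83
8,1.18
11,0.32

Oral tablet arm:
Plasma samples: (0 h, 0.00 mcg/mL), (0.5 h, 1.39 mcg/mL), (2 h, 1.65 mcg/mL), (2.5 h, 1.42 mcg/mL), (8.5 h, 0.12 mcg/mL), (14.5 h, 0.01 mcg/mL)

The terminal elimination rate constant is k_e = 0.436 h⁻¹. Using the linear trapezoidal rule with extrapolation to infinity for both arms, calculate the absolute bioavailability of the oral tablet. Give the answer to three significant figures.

Trapezoidal AUC_0→11 (IV):
  [0→2]: (38.76+16.20)/2 × 2 = 54.96
  [2→6]: (16.20+2.83)/2 × 4 = 38.06
  [6→8]: (2.83+1.18)/2 × 2 = 4.01
  [8→11]: (1.18+0.32)/2 × 3 = 2.25
  Sum = 99.28 mcg/mL·h
IV tail: 0.32/0.436 = 0.734; AUC_iv,0→∞ = 99.28 + 0.734 = 100.014 mcg/mL·h
Trapezoidal AUC_0→14.5 (oral tablet):
  [0→0.5]: (0.00+1.39)/2 × 0.5 = 0.3475
  [0.5→2]: (1.39+1.65)/2 × 1.5 = 2.28
  [2→2.5]: (1.65+1.42)/2 × 0.5 = 0.7675
  [2.5→8.5]: (1.42+0.12)/2 × 6 = 4.62
  [8.5→14.5]: (0.12+0.01)/2 × 6 = 0.39
  Sum = 8.405 mcg/mL·h
oral tablet tail: 0.01/0.436 = 0.023; AUC_ev,0→∞ = 8.405 + 0.023 = 8.428 mcg/mL·h
F = (AUC_ev/D_ev)/(AUC_iv/D_iv) = (8.428/5)/(100.014/5) = 1.6856/20.0028 = 0.0843

F = 0.0843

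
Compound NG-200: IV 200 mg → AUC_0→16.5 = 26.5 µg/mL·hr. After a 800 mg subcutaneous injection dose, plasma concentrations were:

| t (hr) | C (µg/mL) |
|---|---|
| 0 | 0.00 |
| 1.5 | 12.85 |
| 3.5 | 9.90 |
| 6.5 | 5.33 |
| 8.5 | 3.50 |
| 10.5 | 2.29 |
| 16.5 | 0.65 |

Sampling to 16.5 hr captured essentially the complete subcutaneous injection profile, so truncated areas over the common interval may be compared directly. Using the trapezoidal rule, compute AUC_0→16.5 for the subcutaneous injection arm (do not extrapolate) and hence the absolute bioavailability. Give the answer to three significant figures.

Trapezoidal AUC_0→16.5 (subcutaneous injection):
  [0→1.5]: (0.00+12.85)/2 × 1.5 = 9.6375
  [1.5→3.5]: (12.85+9.90)/2 × 2 = 22.75
  [3.5→6.5]: (9.90+5.33)/2 × 3 = 22.845
  [6.5→8.5]: (5.33+3.50)/2 × 2 = 8.83
  [8.5→10.5]: (3.50+2.29)/2 × 2 = 5.79
  [10.5→16.5]: (2.29+0.65)/2 × 6 = 8.82
  Sum = 78.6725 µg/mL·hr
F = (AUC_ev/D_ev)/(AUC_iv/D_iv) = (78.6725/800)/(26.5/200) = 0.098340625/0.1325 = 0.7422

F = 0.742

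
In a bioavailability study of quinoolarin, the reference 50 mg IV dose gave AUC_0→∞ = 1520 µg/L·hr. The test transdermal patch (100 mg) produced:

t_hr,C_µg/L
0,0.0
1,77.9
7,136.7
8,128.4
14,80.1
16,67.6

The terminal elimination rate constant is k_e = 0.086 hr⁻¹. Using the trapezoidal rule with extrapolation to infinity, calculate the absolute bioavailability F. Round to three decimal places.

Trapezoidal AUC_0→16 (transdermal patch):
  [0→1]: (0.0+77.9)/2 × 1 = 38.95
  [1→7]: (77.9+136.7)/2 × 6 = 643.8
  [7→8]: (136.7+128.4)/2 × 1 = 132.55
  [8→14]: (128.4+80.1)/2 × 6 = 625.5
  [14→16]: (80.1+67.6)/2 × 2 = 147.7
  Sum = 1588.5 µg/L·hr
Tail: C_last/k_e = 67.6/0.086 = 786.047
AUC_0→∞ (transdermal patch) = 1588.5 + 786.047 = 2374.547 µg/L·hr
F = (AUC_ev/D_ev)/(AUC_iv/D_iv) = (2374.547/100)/(1520/50) = 23.74547/30.4 = 0.7811

F = 0.781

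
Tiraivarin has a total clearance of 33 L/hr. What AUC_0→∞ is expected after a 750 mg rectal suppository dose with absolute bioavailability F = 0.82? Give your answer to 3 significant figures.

AUC_0→∞ = F × Dose / CL
        = 0.82 × 750 / 33 = 18.6364 mg/L·hr

AUC = 18.6 mg/L·hr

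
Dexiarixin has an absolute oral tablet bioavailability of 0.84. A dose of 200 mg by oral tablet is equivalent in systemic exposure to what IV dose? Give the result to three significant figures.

D_iv = 168 mg

Systemic exposure from an extravascular dose = F × D_ev, so the equivalent IV dose is F × D_ev.
D_iv = F × D_ev = 0.84 × 200 = 168 mg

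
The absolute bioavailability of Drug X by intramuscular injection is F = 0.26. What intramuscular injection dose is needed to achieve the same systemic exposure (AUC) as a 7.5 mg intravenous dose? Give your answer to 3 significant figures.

D_intramuscular = 28.8 mg

For equal systemic exposure: F × D_ev = D_iv
D_ev = D_iv / F = 7.5 / 0.26 = 28.8462 mg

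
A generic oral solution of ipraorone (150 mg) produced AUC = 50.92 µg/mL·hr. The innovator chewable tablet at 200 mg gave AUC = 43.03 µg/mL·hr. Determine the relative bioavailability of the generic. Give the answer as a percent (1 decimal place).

F_rel = 157.8%

F_rel = (AUC_test/D_test) / (AUC_ref/D_ref)
      = (50.92/150) / (43.03/200)
      = 0.339467 / 0.21515 = 1.5778 = 157.78%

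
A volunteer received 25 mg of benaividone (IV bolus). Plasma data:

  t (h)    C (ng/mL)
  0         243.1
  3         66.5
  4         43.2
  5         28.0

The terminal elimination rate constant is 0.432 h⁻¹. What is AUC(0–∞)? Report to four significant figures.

Trapezoidal AUC_0→5:
  [0→3]: (243.1+66.5)/2 × 3 = 464.4
  [3→4]: (66.5+43.2)/2 × 1 = 54.85
  [4→5]: (43.2+28.0)/2 × 1 = 35.6
  Sum = 554.85 ng/mL·h
Extrapolated tail: C_last / k_e = 28.0 / 0.432 = 64.815
AUC_0→∞ = 554.85 + 64.815 = 619.665 ng/mL·h

AUC = 619.7 ng/mL·h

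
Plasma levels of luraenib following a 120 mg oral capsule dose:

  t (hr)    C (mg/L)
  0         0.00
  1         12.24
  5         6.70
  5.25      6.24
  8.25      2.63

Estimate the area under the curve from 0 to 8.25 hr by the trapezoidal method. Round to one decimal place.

AUC = 58.9 mg/L·hr

Trapezoidal AUC_0→8.25:
  [0→1]: (0.00+12.24)/2 × 1 = 6.12
  [1→5]: (12.24+6.70)/2 × 4 = 37.88
  [5→5.25]: (6.70+6.24)/2 × 0.25 = 1.6175
  [5.25→8.25]: (6.24+2.63)/2 × 3 = 13.305
  Sum = 58.9225 mg/L·hr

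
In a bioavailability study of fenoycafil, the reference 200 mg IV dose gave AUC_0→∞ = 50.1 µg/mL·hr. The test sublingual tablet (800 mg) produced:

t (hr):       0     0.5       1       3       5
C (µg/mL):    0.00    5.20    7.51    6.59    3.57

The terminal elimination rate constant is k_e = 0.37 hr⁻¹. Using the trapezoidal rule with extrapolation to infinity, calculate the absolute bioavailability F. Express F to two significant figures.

F = 0.19

Trapezoidal AUC_0→5 (sublingual tablet):
  [0→0.5]: (0.00+5.20)/2 × 0.5 = 1.3
  [0.5→1]: (5.20+7.51)/2 × 0.5 = 3.1775
  [1→3]: (7.51+6.59)/2 × 2 = 14.1
  [3→5]: (6.59+3.57)/2 × 2 = 10.16
  Sum = 28.7375 µg/mL·hr
Tail: C_last/k_e = 3.57/0.37 = 9.649
AUC_0→∞ (sublingual tablet) = 28.7375 + 9.649 = 38.3865 µg/mL·hr
F = (AUC_ev/D_ev)/(AUC_iv/D_iv) = (38.3865/800)/(50.1/200) = 0.047983125/0.2505 = 0.1915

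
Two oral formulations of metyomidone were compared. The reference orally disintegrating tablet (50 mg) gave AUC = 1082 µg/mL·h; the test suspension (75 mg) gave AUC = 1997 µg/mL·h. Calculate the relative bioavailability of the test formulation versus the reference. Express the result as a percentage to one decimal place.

F_rel = (AUC_test/D_test) / (AUC_ref/D_ref)
      = (1997/75) / (1082/50)
      = 26.6267 / 21.64 = 1.2304 = 123.04%

F_rel = 123.0%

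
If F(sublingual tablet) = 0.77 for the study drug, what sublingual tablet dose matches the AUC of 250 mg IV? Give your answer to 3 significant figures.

D_sublingual = 325 mg

For equal systemic exposure: F × D_ev = D_iv
D_ev = D_iv / F = 250 / 0.77 = 324.675 mg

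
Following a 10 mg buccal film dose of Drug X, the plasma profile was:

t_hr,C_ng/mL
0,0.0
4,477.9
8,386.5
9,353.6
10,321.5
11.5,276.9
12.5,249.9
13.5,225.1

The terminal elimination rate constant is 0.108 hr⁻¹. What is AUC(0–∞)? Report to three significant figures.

Trapezoidal AUC_0→13.5:
  [0→4]: (0.0+477.9)/2 × 4 = 955.8
  [4→8]: (477.9+386.5)/2 × 4 = 1728.8
  [8→9]: (386.5+353.6)/2 × 1 = 370.05
  [9→10]: (353.6+321.5)/2 × 1 = 337.55
  [10→11.5]: (321.5+276.9)/2 × 1.5 = 448.8
  [11.5→12.5]: (276.9+249.9)/2 × 1 = 263.4
  [12.5→13.5]: (249.9+225.1)/2 × 1 = 237.5
  Sum = 4341.9 ng/mL·hr
Extrapolated tail: C_last / k_e = 225.1 / 0.108 = 2084.259
AUC_0→∞ = 4341.9 + 2084.259 = 6426.159 ng/mL·hr

AUC = 6430 ng/mL·hr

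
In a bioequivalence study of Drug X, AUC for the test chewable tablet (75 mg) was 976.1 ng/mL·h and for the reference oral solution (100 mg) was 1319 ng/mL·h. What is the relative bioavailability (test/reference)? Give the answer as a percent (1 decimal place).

F_rel = 98.7%

F_rel = (AUC_test/D_test) / (AUC_ref/D_ref)
      = (976.1/75) / (1319/100)
      = 13.0147 / 13.19 = 0.9867 = 98.67%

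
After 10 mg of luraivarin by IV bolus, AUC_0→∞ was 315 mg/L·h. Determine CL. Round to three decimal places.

CL = Dose_iv / AUC_0→∞
   = 10 / 315 = 0.031746 L/h

CL = 0.032 L/h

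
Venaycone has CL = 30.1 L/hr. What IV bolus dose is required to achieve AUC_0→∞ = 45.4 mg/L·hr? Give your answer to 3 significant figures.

Dose_iv = CL × AUC_0→∞
     = 30.1 × 45.4 = 1366.54 mg

Dose = 1370 mg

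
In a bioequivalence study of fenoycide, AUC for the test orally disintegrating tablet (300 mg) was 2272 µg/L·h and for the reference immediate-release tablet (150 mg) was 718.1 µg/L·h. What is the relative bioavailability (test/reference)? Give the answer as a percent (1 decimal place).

F_rel = (AUC_test/D_test) / (AUC_ref/D_ref)
      = (2272/300) / (718.1/150)
      = 7.57333 / 4.78733 = 1.5820 = 158.20%

F_rel = 158.2%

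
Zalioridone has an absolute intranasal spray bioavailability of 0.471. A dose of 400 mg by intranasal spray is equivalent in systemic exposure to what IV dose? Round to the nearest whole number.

Systemic exposure from an extravascular dose = F × D_ev, so the equivalent IV dose is F × D_ev.
D_iv = F × D_ev = 0.471 × 400 = 188.4 mg

D_iv = 188 mg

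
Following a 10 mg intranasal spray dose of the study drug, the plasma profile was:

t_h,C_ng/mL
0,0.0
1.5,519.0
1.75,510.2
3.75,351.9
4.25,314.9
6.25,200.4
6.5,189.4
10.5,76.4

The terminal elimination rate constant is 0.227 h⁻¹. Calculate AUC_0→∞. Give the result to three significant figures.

Trapezoidal AUC_0→10.5:
  [0→1.5]: (0.0+519.0)/2 × 1.5 = 389.25
  [1.5→1.75]: (519.0+510.2)/2 × 0.25 = 128.65
  [1.75→3.75]: (510.2+351.9)/2 × 2 = 862.1
  [3.75→4.25]: (351.9+314.9)/2 × 0.5 = 166.7
  [4.25→6.25]: (314.9+200.4)/2 × 2 = 515.3
  [6.25→6.5]: (200.4+189.4)/2 × 0.25 = 48.725
  [6.5→10.5]: (189.4+76.4)/2 × 4 = 531.6
  Sum = 2642.325 ng/mL·h
Extrapolated tail: C_last / k_e = 76.4 / 0.227 = 336.564
AUC_0→∞ = 2642.325 + 336.564 = 2978.889 ng/mL·h

AUC = 2980 ng/mL·h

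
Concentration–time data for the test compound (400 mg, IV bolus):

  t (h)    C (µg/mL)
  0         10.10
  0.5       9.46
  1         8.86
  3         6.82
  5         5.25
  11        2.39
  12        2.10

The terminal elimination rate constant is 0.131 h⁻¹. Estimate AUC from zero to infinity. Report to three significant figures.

AUC = 78.4 µg/mL·h

Trapezoidal AUC_0→12:
  [0→0.5]: (10.10+9.46)/2 × 0.5 = 4.89
  [0.5→1]: (9.46+8.86)/2 × 0.5 = 4.58
  [1→3]: (8.86+6.82)/2 × 2 = 15.68
  [3→5]: (6.82+5.25)/2 × 2 = 12.07
  [5→11]: (5.25+2.39)/2 × 6 = 22.92
  [11→12]: (2.39+2.10)/2 × 1 = 2.245
  Sum = 62.385 µg/mL·h
Extrapolated tail: C_last / k_e = 2.10 / 0.131 = 16.031
AUC_0→∞ = 62.385 + 16.031 = 78.416 µg/mL·h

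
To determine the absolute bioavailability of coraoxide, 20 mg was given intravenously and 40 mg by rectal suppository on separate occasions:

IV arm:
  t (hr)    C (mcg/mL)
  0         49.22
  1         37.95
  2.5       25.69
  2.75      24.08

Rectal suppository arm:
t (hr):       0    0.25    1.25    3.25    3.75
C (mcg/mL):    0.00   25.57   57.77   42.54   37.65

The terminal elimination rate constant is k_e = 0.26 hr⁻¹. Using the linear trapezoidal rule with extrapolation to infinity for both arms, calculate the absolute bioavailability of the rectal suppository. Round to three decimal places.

Trapezoidal AUC_0→2.75 (IV):
  [0→1]: (49.22+37.95)/2 × 1 = 43.585
  [1→2.5]: (37.95+25.69)/2 × 1.5 = 47.73
  [2.5→2.75]: (25.69+24.08)/2 × 0.25 = 6.22125
  Sum = 97.53625 mcg/mL·hr
IV tail: 24.08/0.26 = 92.615; AUC_iv,0→∞ = 97.53625 + 92.615 = 190.15125 mcg/mL·hr
Trapezoidal AUC_0→3.75 (rectal suppository):
  [0→0.25]: (0.00+25.57)/2 × 0.25 = 3.19625
  [0.25→1.25]: (25.57+57.77)/2 × 1 = 41.67
  [1.25→3.25]: (57.77+42.54)/2 × 2 = 100.31
  [3.25→3.75]: (42.54+37.65)/2 × 0.5 = 20.0475
  Sum = 165.22375 mcg/mL·hr
rectal suppository tail: 37.65/0.26 = 144.808; AUC_ev,0→∞ = 165.22375 + 144.808 = 310.03175 mcg/mL·hr
F = (AUC_ev/D_ev)/(AUC_iv/D_iv) = (310.03175/40)/(190.15125/20) = 7.75079/9.5075625 = 0.8152

F = 0.815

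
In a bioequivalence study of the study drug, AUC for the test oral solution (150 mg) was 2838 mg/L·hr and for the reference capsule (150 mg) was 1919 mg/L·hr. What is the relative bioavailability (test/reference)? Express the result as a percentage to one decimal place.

F_rel = (AUC_test/D_test) / (AUC_ref/D_ref)
      = (2838/150) / (1919/150)
      = 18.92 / 12.7933 = 1.4789 = 147.89%

F_rel = 147.9%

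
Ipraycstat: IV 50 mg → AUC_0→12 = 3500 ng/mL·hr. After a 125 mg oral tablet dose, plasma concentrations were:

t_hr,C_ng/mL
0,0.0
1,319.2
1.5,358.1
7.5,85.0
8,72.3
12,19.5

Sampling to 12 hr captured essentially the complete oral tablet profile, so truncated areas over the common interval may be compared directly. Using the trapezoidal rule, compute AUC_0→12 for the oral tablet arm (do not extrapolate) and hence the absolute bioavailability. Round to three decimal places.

Trapezoidal AUC_0→12 (oral tablet):
  [0→1]: (0.0+319.2)/2 × 1 = 159.6
  [1→1.5]: (319.2+358.1)/2 × 0.5 = 169.325
  [1.5→7.5]: (358.1+85.0)/2 × 6 = 1329.3
  [7.5→8]: (85.0+72.3)/2 × 0.5 = 39.325
  [8→12]: (72.3+19.5)/2 × 4 = 183.6
  Sum = 1881.15 ng/mL·hr
F = (AUC_ev/D_ev)/(AUC_iv/D_iv) = (1881.15/125)/(3500/50) = 15.0492/70 = 0.2150

F = 0.215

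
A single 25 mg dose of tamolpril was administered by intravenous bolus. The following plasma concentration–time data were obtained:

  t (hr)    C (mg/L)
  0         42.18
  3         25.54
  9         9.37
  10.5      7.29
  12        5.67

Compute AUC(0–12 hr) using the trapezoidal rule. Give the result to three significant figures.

Trapezoidal AUC_0→12:
  [0→3]: (42.18+25.54)/2 × 3 = 101.58
  [3→9]: (25.54+9.37)/2 × 6 = 104.73
  [9→10.5]: (9.37+7.29)/2 × 1.5 = 12.495
  [10.5→12]: (7.29+5.67)/2 × 1.5 = 9.72
  Sum = 228.525 mg/L·hr

AUC = 229 mg/L·hr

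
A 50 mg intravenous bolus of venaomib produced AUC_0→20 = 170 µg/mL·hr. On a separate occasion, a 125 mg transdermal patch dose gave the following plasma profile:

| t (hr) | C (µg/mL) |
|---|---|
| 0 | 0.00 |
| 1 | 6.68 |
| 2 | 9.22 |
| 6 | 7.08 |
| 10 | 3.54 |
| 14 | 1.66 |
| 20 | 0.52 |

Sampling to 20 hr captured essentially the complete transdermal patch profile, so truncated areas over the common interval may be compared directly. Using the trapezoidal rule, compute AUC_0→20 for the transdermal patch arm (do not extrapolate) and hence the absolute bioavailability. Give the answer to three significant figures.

F = 0.193

Trapezoidal AUC_0→20 (transdermal patch):
  [0→1]: (0.00+6.68)/2 × 1 = 3.34
  [1→2]: (6.68+9.22)/2 × 1 = 7.95
  [2→6]: (9.22+7.08)/2 × 4 = 32.6
  [6→10]: (7.08+3.54)/2 × 4 = 21.24
  [10→14]: (3.54+1.66)/2 × 4 = 10.4
  [14→20]: (1.66+0.52)/2 × 6 = 6.54
  Sum = 82.07 µg/mL·hr
F = (AUC_ev/D_ev)/(AUC_iv/D_iv) = (82.07/125)/(170/50) = 0.65656/3.4 = 0.1931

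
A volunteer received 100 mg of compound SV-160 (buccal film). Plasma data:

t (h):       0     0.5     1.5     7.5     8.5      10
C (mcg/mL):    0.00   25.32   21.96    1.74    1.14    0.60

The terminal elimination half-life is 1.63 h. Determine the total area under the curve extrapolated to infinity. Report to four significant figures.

Trapezoidal AUC_0→10:
  [0→0.5]: (0.00+25.32)/2 × 0.5 = 6.33
  [0.5→1.5]: (25.32+21.96)/2 × 1 = 23.64
  [1.5→7.5]: (21.96+1.74)/2 × 6 = 71.1
  [7.5→8.5]: (1.74+1.14)/2 × 1 = 1.44
  [8.5→10]: (1.14+0.60)/2 × 1.5 = 1.305
  Sum = 103.815 mcg/mL·h
k_e = ln2 / t½ = 0.693147 / 1.63 = 0.4252 h^-1
Extrapolated tail: C_last / k_e = 0.60 / 0.4252 = 1.411
AUC_0→∞ = 103.815 + 1.411 = 105.226 mcg/mL·h

AUC = 105.2 mcg/mL·h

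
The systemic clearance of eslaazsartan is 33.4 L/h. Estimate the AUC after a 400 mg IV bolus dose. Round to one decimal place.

AUC_0→∞ = Dose_iv / CL
        = 400 / 33.4 = 11.976 mg/L·h

AUC = 12.0 mg/L·h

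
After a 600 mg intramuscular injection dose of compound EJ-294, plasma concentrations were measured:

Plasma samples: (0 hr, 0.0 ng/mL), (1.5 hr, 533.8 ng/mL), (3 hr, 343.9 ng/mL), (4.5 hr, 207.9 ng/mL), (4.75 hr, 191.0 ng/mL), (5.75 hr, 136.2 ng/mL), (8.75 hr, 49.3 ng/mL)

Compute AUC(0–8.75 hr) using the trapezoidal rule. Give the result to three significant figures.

AUC = 1960 ng/mL·hr

Trapezoidal AUC_0→8.75:
  [0→1.5]: (0.0+533.8)/2 × 1.5 = 400.35
  [1.5→3]: (533.8+343.9)/2 × 1.5 = 658.275
  [3→4.5]: (343.9+207.9)/2 × 1.5 = 413.85
  [4.5→4.75]: (207.9+191.0)/2 × 0.25 = 49.8625
  [4.75→5.75]: (191.0+136.2)/2 × 1 = 163.6
  [5.75→8.75]: (136.2+49.3)/2 × 3 = 278.25
  Sum = 1964.1875 ng/mL·hr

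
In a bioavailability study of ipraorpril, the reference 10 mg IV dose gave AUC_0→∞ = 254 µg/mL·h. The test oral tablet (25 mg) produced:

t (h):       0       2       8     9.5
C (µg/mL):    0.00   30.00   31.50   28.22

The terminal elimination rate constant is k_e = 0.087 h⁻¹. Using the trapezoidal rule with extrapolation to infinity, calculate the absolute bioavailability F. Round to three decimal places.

F = 0.919

Trapezoidal AUC_0→9.5 (oral tablet):
  [0→2]: (0.00+30.00)/2 × 2 = 30.0
  [2→8]: (30.00+31.50)/2 × 6 = 184.5
  [8→9.5]: (31.50+28.22)/2 × 1.5 = 44.79
  Sum = 259.29 µg/mL·h
Tail: C_last/k_e = 28.22/0.087 = 324.368
AUC_0→∞ (oral tablet) = 259.29 + 324.368 = 583.658 µg/mL·h
F = (AUC_ev/D_ev)/(AUC_iv/D_iv) = (583.658/25)/(254/10) = 23.34632/25.4 = 0.9191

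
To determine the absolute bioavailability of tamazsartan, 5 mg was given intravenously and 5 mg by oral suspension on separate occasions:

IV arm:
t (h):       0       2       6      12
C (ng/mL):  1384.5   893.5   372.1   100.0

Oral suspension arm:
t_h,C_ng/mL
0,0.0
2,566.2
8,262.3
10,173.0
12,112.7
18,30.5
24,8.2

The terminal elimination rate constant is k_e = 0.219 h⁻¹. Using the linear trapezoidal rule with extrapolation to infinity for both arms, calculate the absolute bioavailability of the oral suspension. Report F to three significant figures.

F = 0.652

Trapezoidal AUC_0→12 (IV):
  [0→2]: (1384.5+893.5)/2 × 2 = 2278.0
  [2→6]: (893.5+372.1)/2 × 4 = 2531.2
  [6→12]: (372.1+100.0)/2 × 6 = 1416.3
  Sum = 6225.5 ng/mL·h
IV tail: 100.0/0.219 = 456.621; AUC_iv,0→∞ = 6225.5 + 456.621 = 6682.121 ng/mL·h
Trapezoidal AUC_0→24 (oral suspension):
  [0→2]: (0.0+566.2)/2 × 2 = 566.2
  [2→8]: (566.2+262.3)/2 × 6 = 2485.5
  [8→10]: (262.3+173.0)/2 × 2 = 435.3
  [10→12]: (173.0+112.7)/2 × 2 = 285.7
  [12→18]: (112.7+30.5)/2 × 6 = 429.6
  [18→24]: (30.5+8.2)/2 × 6 = 116.1
  Sum = 4318.4 ng/mL·h
oral suspension tail: 8.2/0.219 = 37.443; AUC_ev,0→∞ = 4318.4 + 37.443 = 4355.843 ng/mL·h
F = (AUC_ev/D_ev)/(AUC_iv/D_iv) = (4355.843/5)/(6682.121/5) = 871.1686/1336.4242 = 0.6519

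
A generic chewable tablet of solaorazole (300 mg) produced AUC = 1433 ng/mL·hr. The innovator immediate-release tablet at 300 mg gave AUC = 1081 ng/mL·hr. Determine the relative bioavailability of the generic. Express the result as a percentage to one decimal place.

F_rel = (AUC_test/D_test) / (AUC_ref/D_ref)
      = (1433/300) / (1081/300)
      = 4.77667 / 3.60333 = 1.3256 = 132.56%

F_rel = 132.6%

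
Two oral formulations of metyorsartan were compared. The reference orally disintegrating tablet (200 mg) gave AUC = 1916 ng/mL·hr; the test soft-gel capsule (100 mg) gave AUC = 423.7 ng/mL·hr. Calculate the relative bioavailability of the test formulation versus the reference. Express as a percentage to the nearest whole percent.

F_rel = (AUC_test/D_test) / (AUC_ref/D_ref)
      = (423.7/100) / (1916/200)
      = 4.237 / 9.58 = 0.4423 = 44.23%

F_rel = 44%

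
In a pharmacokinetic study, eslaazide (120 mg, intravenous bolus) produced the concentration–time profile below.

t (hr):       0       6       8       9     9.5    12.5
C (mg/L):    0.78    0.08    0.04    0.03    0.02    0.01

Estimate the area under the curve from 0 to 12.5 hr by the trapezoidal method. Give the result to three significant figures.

AUC = 2.79 mg/L·hr

Trapezoidal AUC_0→12.5:
  [0→6]: (0.78+0.08)/2 × 6 = 2.58
  [6→8]: (0.08+0.04)/2 × 2 = 0.12
  [8→9]: (0.04+0.03)/2 × 1 = 0.035
  [9→9.5]: (0.03+0.02)/2 × 0.5 = 0.0125
  [9.5→12.5]: (0.02+0.01)/2 × 3 = 0.045
  Sum = 2.7925 mg/L·hr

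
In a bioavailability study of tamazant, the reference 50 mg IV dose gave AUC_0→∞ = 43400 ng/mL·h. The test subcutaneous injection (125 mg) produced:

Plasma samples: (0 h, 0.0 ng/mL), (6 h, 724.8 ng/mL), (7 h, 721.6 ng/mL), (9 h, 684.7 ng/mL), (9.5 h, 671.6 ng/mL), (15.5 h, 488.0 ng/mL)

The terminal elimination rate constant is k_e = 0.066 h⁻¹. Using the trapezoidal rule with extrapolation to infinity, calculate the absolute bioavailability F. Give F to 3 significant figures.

Trapezoidal AUC_0→15.5 (subcutaneous injection):
  [0→6]: (0.0+724.8)/2 × 6 = 2174.4
  [6→7]: (724.8+721.6)/2 × 1 = 723.2
  [7→9]: (721.6+684.7)/2 × 2 = 1406.3
  [9→9.5]: (684.7+671.6)/2 × 0.5 = 339.075
  [9.5→15.5]: (671.6+488.0)/2 × 6 = 3478.8
  Sum = 8121.775 ng/mL·h
Tail: C_last/k_e = 488.0/0.066 = 7393.939
AUC_0→∞ (subcutaneous injection) = 8121.775 + 7393.939 = 15515.714 ng/mL·h
F = (AUC_ev/D_ev)/(AUC_iv/D_iv) = (15515.714/125)/(43400/50) = 124.126/868 = 0.1430

F = 0.143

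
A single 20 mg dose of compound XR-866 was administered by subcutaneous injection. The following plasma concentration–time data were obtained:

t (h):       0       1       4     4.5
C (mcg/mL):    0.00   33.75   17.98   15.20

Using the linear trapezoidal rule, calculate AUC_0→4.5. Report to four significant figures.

Trapezoidal AUC_0→4.5:
  [0→1]: (0.00+33.75)/2 × 1 = 16.875
  [1→4]: (33.75+17.98)/2 × 3 = 77.595
  [4→4.5]: (17.98+15.20)/2 × 0.5 = 8.295
  Sum = 102.765 mcg/mL·h

AUC = 102.8 mcg/mL·h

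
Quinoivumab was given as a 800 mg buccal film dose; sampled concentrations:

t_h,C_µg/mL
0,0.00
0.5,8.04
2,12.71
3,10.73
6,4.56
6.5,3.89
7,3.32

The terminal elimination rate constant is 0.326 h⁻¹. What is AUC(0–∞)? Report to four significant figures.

Trapezoidal AUC_0→7:
  [0→0.5]: (0.00+8.04)/2 × 0.5 = 2.01
  [0.5→2]: (8.04+12.71)/2 × 1.5 = 15.5625
  [2→3]: (12.71+10.73)/2 × 1 = 11.72
  [3→6]: (10.73+4.56)/2 × 3 = 22.935
  [6→6.5]: (4.56+3.89)/2 × 0.5 = 2.1125
  [6.5→7]: (3.89+3.32)/2 × 0.5 = 1.8025
  Sum = 56.1425 µg/mL·h
Extrapolated tail: C_last / k_e = 3.32 / 0.326 = 10.184
AUC_0→∞ = 56.1425 + 10.184 = 66.3265 µg/mL·h

AUC = 66.33 µg/mL·h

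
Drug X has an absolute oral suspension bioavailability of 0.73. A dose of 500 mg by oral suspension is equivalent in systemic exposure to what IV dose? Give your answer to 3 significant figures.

Systemic exposure from an extravascular dose = F × D_ev, so the equivalent IV dose is F × D_ev.
D_iv = F × D_ev = 0.73 × 500 = 365 mg

D_iv = 365 mg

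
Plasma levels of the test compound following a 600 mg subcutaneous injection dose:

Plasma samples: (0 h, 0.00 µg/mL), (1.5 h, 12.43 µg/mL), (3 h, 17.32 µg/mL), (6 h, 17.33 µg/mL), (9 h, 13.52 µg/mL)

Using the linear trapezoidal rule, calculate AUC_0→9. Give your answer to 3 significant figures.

AUC = 130 µg/mL·h

Trapezoidal AUC_0→9:
  [0→1.5]: (0.00+12.43)/2 × 1.5 = 9.3225
  [1.5→3]: (12.43+17.32)/2 × 1.5 = 22.3125
  [3→6]: (17.32+17.33)/2 × 3 = 51.975
  [6→9]: (17.33+13.52)/2 × 3 = 46.275
  Sum = 129.885 µg/mL·h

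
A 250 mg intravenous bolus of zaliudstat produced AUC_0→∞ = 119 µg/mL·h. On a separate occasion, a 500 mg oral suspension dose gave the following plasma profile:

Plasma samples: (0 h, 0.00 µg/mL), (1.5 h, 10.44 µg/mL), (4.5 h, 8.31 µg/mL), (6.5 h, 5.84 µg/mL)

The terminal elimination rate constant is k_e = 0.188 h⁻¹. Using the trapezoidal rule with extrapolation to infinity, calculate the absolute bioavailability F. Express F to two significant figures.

F = 0.34

Trapezoidal AUC_0→6.5 (oral suspension):
  [0→1.5]: (0.00+10.44)/2 × 1.5 = 7.83
  [1.5→4.5]: (10.44+8.31)/2 × 3 = 28.125
  [4.5→6.5]: (8.31+5.84)/2 × 2 = 14.15
  Sum = 50.105 µg/mL·h
Tail: C_last/k_e = 5.84/0.188 = 31.064
AUC_0→∞ (oral suspension) = 50.105 + 31.064 = 81.169 µg/mL·h
F = (AUC_ev/D_ev)/(AUC_iv/D_iv) = (81.169/500)/(119/250) = 0.162338/0.476 = 0.3410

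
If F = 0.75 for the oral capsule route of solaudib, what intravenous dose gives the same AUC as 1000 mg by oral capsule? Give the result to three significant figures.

D_iv = 750 mg

Systemic exposure from an extravascular dose = F × D_ev, so the equivalent IV dose is F × D_ev.
D_iv = F × D_ev = 0.75 × 1000 = 750 mg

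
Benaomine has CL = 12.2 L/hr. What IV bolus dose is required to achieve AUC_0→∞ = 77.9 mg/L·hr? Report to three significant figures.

Dose = 950 mg

Dose_iv = CL × AUC_0→∞
     = 12.2 × 77.9 = 950.38 mg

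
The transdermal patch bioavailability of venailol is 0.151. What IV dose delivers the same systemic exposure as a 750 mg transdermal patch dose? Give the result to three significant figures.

D_iv = 113 mg

Systemic exposure from an extravascular dose = F × D_ev, so the equivalent IV dose is F × D_ev.
D_iv = F × D_ev = 0.151 × 750 = 113.25 mg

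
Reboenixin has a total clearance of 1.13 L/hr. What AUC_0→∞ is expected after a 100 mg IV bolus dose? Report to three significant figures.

AUC_0→∞ = Dose_iv / CL
        = 100 / 1.13 = 88.4956 mg/L·hr

AUC = 88.5 mg/L·hr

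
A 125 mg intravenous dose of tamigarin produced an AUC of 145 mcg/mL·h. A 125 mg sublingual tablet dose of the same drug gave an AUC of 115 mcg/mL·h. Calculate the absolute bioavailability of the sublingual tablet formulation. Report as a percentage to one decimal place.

F = (AUC_ev / D_ev) / (AUC_iv / D_iv)
  = (115/125) / (145/125)
  = 0.92 / 1.16 = 0.7931
  = 79.31%

F = 79.3%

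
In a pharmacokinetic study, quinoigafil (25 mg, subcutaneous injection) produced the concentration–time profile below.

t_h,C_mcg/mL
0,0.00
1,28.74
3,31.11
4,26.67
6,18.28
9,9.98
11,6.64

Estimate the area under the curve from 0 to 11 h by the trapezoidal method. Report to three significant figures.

Trapezoidal AUC_0→11:
  [0→1]: (0.00+28.74)/2 × 1 = 14.37
  [1→3]: (28.74+31.11)/2 × 2 = 59.85
  [3→4]: (31.11+26.67)/2 × 1 = 28.89
  [4→6]: (26.67+18.28)/2 × 2 = 44.95
  [6→9]: (18.28+9.98)/2 × 3 = 42.39
  [9→11]: (9.98+6.64)/2 × 2 = 16.62
  Sum = 207.07 mcg/mL·h

AUC = 207 mcg/mL·h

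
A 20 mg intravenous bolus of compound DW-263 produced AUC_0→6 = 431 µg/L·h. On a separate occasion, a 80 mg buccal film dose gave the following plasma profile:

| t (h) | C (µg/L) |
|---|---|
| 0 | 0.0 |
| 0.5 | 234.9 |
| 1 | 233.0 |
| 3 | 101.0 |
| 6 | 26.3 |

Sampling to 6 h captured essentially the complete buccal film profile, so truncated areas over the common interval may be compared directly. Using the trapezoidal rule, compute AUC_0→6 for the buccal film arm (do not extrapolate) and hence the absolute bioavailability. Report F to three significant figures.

F = 0.406

Trapezoidal AUC_0→6 (buccal film):
  [0→0.5]: (0.0+234.9)/2 × 0.5 = 58.725
  [0.5→1]: (234.9+233.0)/2 × 0.5 = 116.975
  [1→3]: (233.0+101.0)/2 × 2 = 334.0
  [3→6]: (101.0+26.3)/2 × 3 = 190.95
  Sum = 700.65 µg/L·h
F = (AUC_ev/D_ev)/(AUC_iv/D_iv) = (700.65/80)/(431/20) = 8.758125/21.55 = 0.4064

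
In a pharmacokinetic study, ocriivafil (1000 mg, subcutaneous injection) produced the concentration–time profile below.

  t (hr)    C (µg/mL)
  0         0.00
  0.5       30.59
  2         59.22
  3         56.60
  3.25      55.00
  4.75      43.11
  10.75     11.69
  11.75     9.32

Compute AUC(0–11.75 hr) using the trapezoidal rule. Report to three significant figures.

Trapezoidal AUC_0→11.75:
  [0→0.5]: (0.00+30.59)/2 × 0.5 = 7.6475
  [0.5→2]: (30.59+59.22)/2 × 1.5 = 67.3575
  [2→3]: (59.22+56.60)/2 × 1 = 57.91
  [3→3.25]: (56.60+55.00)/2 × 0.25 = 13.95
  [3.25→4.75]: (55.00+43.11)/2 × 1.5 = 73.5825
  [4.75→10.75]: (43.11+11.69)/2 × 6 = 164.4
  [10.75→11.75]: (11.69+9.32)/2 × 1 = 10.505
  Sum = 395.3525 µg/mL·hr

AUC = 395 µg/mL·hr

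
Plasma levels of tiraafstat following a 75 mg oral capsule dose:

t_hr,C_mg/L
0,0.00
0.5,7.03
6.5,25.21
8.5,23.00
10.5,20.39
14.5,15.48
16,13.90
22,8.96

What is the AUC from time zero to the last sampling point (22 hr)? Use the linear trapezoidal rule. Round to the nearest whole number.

Trapezoidal AUC_0→22:
  [0→0.5]: (0.00+7.03)/2 × 0.5 = 1.7575
  [0.5→6.5]: (7.03+25.21)/2 × 6 = 96.72
  [6.5→8.5]: (25.21+23.00)/2 × 2 = 48.21
  [8.5→10.5]: (23.00+20.39)/2 × 2 = 43.39
  [10.5→14.5]: (20.39+15.48)/2 × 4 = 71.74
  [14.5→16]: (15.48+13.90)/2 × 1.5 = 22.035
  [16→22]: (13.90+8.96)/2 × 6 = 68.58
  Sum = 352.4325 mg/L·hr

AUC = 352 mg/L·hr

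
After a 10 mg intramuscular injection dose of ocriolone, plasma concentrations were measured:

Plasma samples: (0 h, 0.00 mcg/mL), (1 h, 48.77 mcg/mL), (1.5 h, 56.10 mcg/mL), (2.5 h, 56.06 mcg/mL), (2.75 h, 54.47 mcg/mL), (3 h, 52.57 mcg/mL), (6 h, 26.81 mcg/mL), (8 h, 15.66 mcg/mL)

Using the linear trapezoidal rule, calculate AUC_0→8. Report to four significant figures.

Trapezoidal AUC_0→8:
  [0→1]: (0.00+48.77)/2 × 1 = 24.385
  [1→1.5]: (48.77+56.10)/2 × 0.5 = 26.2175
  [1.5→2.5]: (56.10+56.06)/2 × 1 = 56.08
  [2.5→2.75]: (56.06+54.47)/2 × 0.25 = 13.81625
  [2.75→3]: (54.47+52.57)/2 × 0.25 = 13.38
  [3→6]: (52.57+26.81)/2 × 3 = 119.07
  [6→8]: (26.81+15.66)/2 × 2 = 42.47
  Sum = 295.41875 mcg/mL·h

AUC = 295.4 mcg/mL·h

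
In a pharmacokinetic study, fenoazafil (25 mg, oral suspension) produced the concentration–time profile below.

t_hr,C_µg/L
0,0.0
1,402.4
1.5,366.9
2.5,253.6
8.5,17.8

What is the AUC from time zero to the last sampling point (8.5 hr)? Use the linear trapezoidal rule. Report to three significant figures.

Trapezoidal AUC_0→8.5:
  [0→1]: (0.0+402.4)/2 × 1 = 201.2
  [1→1.5]: (402.4+366.9)/2 × 0.5 = 192.325
  [1.5→2.5]: (366.9+253.6)/2 × 1 = 310.25
  [2.5→8.5]: (253.6+17.8)/2 × 6 = 814.2
  Sum = 1517.975 µg/L·hr

AUC = 1520 µg/L·hr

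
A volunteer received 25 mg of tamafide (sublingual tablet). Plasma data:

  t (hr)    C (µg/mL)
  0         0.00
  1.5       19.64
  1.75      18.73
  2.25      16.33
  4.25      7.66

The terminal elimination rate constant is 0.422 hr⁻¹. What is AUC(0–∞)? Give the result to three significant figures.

AUC = 70.4 µg/mL·hr

Trapezoidal AUC_0→4.25:
  [0→1.5]: (0.00+19.64)/2 × 1.5 = 14.73
  [1.5→1.75]: (19.64+18.73)/2 × 0.25 = 4.79625
  [1.75→2.25]: (18.73+16.33)/2 × 0.5 = 8.765
  [2.25→4.25]: (16.33+7.66)/2 × 2 = 23.99
  Sum = 52.28125 µg/mL·hr
Extrapolated tail: C_last / k_e = 7.66 / 0.422 = 18.152
AUC_0→∞ = 52.28125 + 18.152 = 70.43325 µg/mL·hr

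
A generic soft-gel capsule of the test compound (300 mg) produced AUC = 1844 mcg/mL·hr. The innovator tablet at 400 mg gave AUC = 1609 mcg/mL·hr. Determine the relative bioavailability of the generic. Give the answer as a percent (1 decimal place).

F_rel = 152.8%

F_rel = (AUC_test/D_test) / (AUC_ref/D_ref)
      = (1844/300) / (1609/400)
      = 6.14667 / 4.0225 = 1.5281 = 152.81%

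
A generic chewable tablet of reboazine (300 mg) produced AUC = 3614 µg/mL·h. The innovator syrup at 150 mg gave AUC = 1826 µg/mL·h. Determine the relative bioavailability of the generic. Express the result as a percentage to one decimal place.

F_rel = 99.0%

F_rel = (AUC_test/D_test) / (AUC_ref/D_ref)
      = (3614/300) / (1826/150)
      = 12.0467 / 12.1733 = 0.9896 = 98.96%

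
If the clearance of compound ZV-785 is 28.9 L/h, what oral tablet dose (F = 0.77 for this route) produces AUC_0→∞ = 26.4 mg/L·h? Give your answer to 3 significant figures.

Dose = 991 mg

Dose = CL × AUC_0→∞ / F
     = 28.9 × 26.4 / 0.77 = 990.857 mg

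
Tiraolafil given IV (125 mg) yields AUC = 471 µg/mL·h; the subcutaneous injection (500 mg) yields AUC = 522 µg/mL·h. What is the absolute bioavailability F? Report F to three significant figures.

F = (AUC_ev / D_ev) / (AUC_iv / D_iv)
  = (522/500) / (471/125)
  = 1.044 / 3.768 = 0.2771

F = 0.277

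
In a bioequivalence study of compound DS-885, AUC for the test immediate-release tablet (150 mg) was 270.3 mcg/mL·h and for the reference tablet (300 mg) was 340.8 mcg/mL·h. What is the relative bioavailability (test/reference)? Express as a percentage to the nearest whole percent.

F_rel = 159%

F_rel = (AUC_test/D_test) / (AUC_ref/D_ref)
      = (270.3/150) / (340.8/300)
      = 1.802 / 1.136 = 1.5863 = 158.63%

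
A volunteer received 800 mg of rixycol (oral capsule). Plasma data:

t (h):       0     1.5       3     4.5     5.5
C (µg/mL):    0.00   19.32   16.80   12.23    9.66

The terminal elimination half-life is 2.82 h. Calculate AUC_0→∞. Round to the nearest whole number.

AUC = 114 µg/mL·h

Trapezoidal AUC_0→5.5:
  [0→1.5]: (0.00+19.32)/2 × 1.5 = 14.49
  [1.5→3]: (19.32+16.80)/2 × 1.5 = 27.09
  [3→4.5]: (16.80+12.23)/2 × 1.5 = 21.7725
  [4.5→5.5]: (12.23+9.66)/2 × 1 = 10.945
  Sum = 74.2975 µg/mL·h
k_e = ln2 / t½ = 0.693147 / 2.82 = 0.2458 h^-1
Extrapolated tail: C_last / k_e = 9.66 / 0.2458 = 39.300
AUC_0→∞ = 74.2975 + 39.300 = 113.5975 µg/mL·h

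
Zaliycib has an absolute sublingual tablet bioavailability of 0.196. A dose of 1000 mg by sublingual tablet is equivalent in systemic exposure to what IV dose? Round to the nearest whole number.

D_iv = 196 mg

Systemic exposure from an extravascular dose = F × D_ev, so the equivalent IV dose is F × D_ev.
D_iv = F × D_ev = 0.196 × 1000 = 196 mg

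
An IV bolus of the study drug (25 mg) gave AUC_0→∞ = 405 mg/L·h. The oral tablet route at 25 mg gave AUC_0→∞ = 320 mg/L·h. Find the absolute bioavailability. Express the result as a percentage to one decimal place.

F = (AUC_ev / D_ev) / (AUC_iv / D_iv)
  = (320/25) / (405/25)
  = 12.8 / 16.2 = 0.7901
  = 79.01%

F = 79.0%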